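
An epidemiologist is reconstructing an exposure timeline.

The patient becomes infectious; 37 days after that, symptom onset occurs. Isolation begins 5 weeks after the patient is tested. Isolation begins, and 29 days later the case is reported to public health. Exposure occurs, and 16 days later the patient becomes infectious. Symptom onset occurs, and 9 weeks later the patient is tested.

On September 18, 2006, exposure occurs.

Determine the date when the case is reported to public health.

Exposure occurs: Sep 18, 2006.
The patient becomes infectious: Sep 18, 2006 + 16 days = Oct 4, 2006.
Symptom onset occurs: Oct 4, 2006 + 37 days = Nov 10, 2006.
The patient is tested: Nov 10, 2006 + 9 weeks = Jan 12, 2007.
Isolation begins: Jan 12, 2007 + 5 weeks = Feb 16, 2007.
The case is reported to public health: Feb 16, 2007 + 29 days = Mar 17, 2007.

March 17, 2007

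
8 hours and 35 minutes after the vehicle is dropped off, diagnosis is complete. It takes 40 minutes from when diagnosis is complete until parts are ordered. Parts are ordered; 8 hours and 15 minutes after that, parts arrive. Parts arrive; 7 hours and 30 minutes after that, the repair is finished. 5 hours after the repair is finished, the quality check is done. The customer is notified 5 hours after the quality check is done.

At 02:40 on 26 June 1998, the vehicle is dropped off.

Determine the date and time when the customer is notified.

13:40 on 27 June 1998

The vehicle is dropped off: 02:40 Jun 26, 1998.
Diagnosis is complete: 02:40 Jun 26, 1998 + 8h35m = 11:15 Jun 26, 1998.
Parts are ordered: 11:15 Jun 26, 1998 + 40m = 11:55 Jun 26, 1998.
Parts arrive: 11:55 Jun 26, 1998 + 8h15m = 20:10 Jun 26, 1998.
The repair is finished: 20:10 Jun 26, 1998 + 7h30m = 03:40 Jun 27, 1998.
The quality check is done: 03:40 Jun 27, 1998 + 5h = 08:40 Jun 27, 1998.
The customer is notified: 08:40 Jun 27, 1998 + 5h = 13:40 Jun 27, 1998.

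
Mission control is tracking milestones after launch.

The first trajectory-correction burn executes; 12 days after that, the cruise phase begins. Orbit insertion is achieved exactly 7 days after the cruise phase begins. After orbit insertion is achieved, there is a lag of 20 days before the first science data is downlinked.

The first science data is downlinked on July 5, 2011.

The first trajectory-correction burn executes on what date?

May 27, 2011

The first science data is downlinked: Jul 5, 2011.
Orbit insertion is achieved: Jul 5, 2011 − 20 days = Jun 15, 2011.
The cruise phase begins: Jun 15, 2011 − 7 days = Jun 8, 2011.
The first trajectory-correction burn executes: Jun 8, 2011 − 12 days = May 27, 2011.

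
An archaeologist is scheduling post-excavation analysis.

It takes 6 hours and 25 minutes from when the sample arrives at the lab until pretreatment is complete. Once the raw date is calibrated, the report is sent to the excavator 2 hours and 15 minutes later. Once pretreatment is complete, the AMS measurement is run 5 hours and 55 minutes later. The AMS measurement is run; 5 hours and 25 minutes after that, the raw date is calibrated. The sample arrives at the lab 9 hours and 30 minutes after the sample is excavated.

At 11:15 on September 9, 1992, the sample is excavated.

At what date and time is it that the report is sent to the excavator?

16:45 on September 10, 1992

The sample is excavated: 11:15 Sep 9, 1992.
The sample arrives at the lab: 11:15 Sep 9, 1992 + 9h30m = 20:45 Sep 9, 1992.
Pretreatment is complete: 20:45 Sep 9, 1992 + 6h25m = 03:10 Sep 10, 1992.
The AMS measurement is run: 03:10 Sep 10, 1992 + 5h55m = 09:05 Sep 10, 1992.
The raw date is calibrated: 09:05 Sep 10, 1992 + 5h25m = 14:30 Sep 10, 1992.
The report is sent to the excavator: 14:30 Sep 10, 1992 + 2h15m = 16:45 Sep 10, 1992.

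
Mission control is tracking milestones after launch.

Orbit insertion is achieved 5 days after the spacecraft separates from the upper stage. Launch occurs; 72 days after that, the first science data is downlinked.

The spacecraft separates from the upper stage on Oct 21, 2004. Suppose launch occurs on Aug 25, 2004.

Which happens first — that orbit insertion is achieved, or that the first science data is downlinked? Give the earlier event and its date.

The spacecraft separates from the upper stage: Oct 21, 2004.
Orbit insertion is achieved: Oct 21, 2004 + 5 days = Oct 26, 2004.
Launch occurs: Aug 25, 2004.
The first science data is downlinked: Aug 25, 2004 + 72 days = Nov 5, 2004.
Comparing: orbit insertion is achieved on Oct 26, 2004 vs the first science data is downlinked on Nov 5, 2004. Earlier: orbit insertion is achieved.

Orbit insertion is achieved — Oct 26, 2004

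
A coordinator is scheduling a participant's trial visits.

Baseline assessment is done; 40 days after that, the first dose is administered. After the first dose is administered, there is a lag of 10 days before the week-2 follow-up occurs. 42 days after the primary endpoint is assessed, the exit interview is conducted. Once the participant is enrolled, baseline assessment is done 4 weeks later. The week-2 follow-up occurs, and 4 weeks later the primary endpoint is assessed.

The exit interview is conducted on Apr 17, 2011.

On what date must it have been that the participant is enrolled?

Nov 20, 2010

The exit interview is conducted: Apr 17, 2011.
The primary endpoint is assessed: Apr 17, 2011 − 42 days = Mar 6, 2011.
The week-2 follow-up occurs: Mar 6, 2011 − 4 weeks = Feb 6, 2011.
The first dose is administered: Feb 6, 2011 − 10 days = Jan 27, 2011.
Baseline assessment is done: Jan 27, 2011 − 40 days = Dec 18, 2010.
The participant is enrolled: Dec 18, 2010 − 4 weeks = Nov 20, 2010.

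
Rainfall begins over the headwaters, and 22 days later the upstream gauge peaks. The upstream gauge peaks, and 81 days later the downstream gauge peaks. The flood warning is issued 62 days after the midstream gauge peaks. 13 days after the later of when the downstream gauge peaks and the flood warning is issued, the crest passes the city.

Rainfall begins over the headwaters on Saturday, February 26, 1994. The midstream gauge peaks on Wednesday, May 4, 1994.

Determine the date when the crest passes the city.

Rainfall begins over the headwaters: Feb 26, 1994.
The upstream gauge peaks: Feb 26, 1994 + 22 days = Mar 20, 1994.
The downstream gauge peaks: Mar 20, 1994 + 81 days = Jun 9, 1994.
The midstream gauge peaks: May 4, 1994.
The flood warning is issued: May 4, 1994 + 62 days = Jul 5, 1994.
Both prerequisites met — the downstream gauge peaks (Jun 9, 1994), the flood warning is issued (Jul 5, 1994); the later is Jul 5, 1994.
The crest passes the city: Jul 5, 1994 + 13 days = Jul 18, 1994.

Monday, July 18, 1994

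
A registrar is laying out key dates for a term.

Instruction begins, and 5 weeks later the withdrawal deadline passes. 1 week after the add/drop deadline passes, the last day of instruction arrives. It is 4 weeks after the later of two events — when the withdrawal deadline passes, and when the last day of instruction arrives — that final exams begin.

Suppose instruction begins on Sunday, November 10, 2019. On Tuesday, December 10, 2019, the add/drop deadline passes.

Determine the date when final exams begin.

Tuesday, January 14, 2020

Instruction begins: Nov 10, 2019.
The withdrawal deadline passes: Nov 10, 2019 + 5 weeks = Dec 15, 2019.
The add/drop deadline passes: Dec 10, 2019.
The last day of instruction arrives: Dec 10, 2019 + 1 week = Dec 17, 2019.
Both prerequisites met — the withdrawal deadline passes (Dec 15, 2019), the last day of instruction arrives (Dec 17, 2019); the later is Dec 17, 2019.
Final exams begin: Dec 17, 2019 + 4 weeks = Jan 14, 2020.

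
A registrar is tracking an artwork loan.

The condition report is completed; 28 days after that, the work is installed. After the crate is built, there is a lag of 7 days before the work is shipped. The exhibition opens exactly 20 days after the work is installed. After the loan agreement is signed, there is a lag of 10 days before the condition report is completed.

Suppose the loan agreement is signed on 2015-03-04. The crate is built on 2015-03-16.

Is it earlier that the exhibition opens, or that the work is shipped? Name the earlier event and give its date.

The loan agreement is signed: Mar 4, 2015.
The condition report is completed: Mar 4, 2015 + 10 days = Mar 14, 2015.
The work is installed: Mar 14, 2015 + 28 days = Apr 11, 2015.
The exhibition opens: Apr 11, 2015 + 20 days = May 1, 2015.
The crate is built: Mar 16, 2015.
The work is shipped: Mar 16, 2015 + 7 days = Mar 23, 2015.
Comparing: the exhibition opens on May 1, 2015 vs the work is shipped on Mar 23, 2015. Earlier: the work is shipped.

The work is shipped — 2015-03-23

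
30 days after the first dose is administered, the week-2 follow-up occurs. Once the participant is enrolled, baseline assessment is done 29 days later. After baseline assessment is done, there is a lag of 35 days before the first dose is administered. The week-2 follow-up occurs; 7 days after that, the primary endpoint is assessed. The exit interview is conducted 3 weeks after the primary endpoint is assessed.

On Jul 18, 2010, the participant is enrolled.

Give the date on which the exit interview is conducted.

Nov 17, 2010

The participant is enrolled: Jul 18, 2010.
Baseline assessment is done: Jul 18, 2010 + 29 days = Aug 16, 2010.
The first dose is administered: Aug 16, 2010 + 35 days = Sep 20, 2010.
The week-2 follow-up occurs: Sep 20, 2010 + 30 days = Oct 20, 2010.
The primary endpoint is assessed: Oct 20, 2010 + 7 days = Oct 27, 2010.
The exit interview is conducted: Oct 27, 2010 + 3 weeks = Nov 17, 2010.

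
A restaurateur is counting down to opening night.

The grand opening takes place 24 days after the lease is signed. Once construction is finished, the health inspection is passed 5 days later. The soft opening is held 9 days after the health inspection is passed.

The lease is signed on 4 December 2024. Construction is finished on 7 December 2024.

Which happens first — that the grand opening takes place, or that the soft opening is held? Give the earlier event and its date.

The lease is signed: Dec 4, 2024.
The grand opening takes place: Dec 4, 2024 + 24 days = Dec 28, 2024.
Construction is finished: Dec 7, 2024.
The health inspection is passed: Dec 7, 2024 + 5 days = Dec 12, 2024.
The soft opening is held: Dec 12, 2024 + 9 days = Dec 21, 2024.
Comparing: the grand opening takes place on Dec 28, 2024 vs the soft opening is held on Dec 21, 2024. Earlier: the soft opening is held.

The soft opening is held — 21 December 2024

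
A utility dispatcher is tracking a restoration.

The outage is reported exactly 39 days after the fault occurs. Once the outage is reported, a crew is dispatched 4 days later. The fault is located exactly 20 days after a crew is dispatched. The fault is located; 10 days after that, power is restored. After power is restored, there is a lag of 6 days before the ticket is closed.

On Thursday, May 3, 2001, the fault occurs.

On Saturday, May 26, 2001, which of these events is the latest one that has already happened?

The fault occurs: May 3, 2001.
The outage is reported: May 3, 2001 + 39 days = Jun 11, 2001.
A crew is dispatched: Jun 11, 2001 + 4 days = Jun 15, 2001.
The fault is located: Jun 15, 2001 + 20 days = Jul 5, 2001.
Power is restored: Jul 5, 2001 + 10 days = Jul 15, 2001.
The ticket is closed: Jul 15, 2001 + 6 days = Jul 21, 2001.
May 26, 2001 falls between when the fault occurs (May 3, 2001) and when the outage is reported (Jun 11, 2001).

The fault occurs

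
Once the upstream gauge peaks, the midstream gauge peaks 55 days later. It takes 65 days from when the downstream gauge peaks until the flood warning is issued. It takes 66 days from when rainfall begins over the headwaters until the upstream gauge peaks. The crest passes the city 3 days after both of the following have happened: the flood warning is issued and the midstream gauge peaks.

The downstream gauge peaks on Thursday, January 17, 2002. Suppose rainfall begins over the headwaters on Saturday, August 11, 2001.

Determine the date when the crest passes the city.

The downstream gauge peaks: Jan 17, 2002.
The flood warning is issued: Jan 17, 2002 + 65 days = Mar 23, 2002.
Rainfall begins over the headwaters: Aug 11, 2001.
The upstream gauge peaks: Aug 11, 2001 + 66 days = Oct 16, 2001.
The midstream gauge peaks: Oct 16, 2001 + 55 days = Dec 10, 2001.
Both prerequisites met — the flood warning is issued (Mar 23, 2002), the midstream gauge peaks (Dec 10, 2001); the later is Mar 23, 2002.
The crest passes the city: Mar 23, 2002 + 3 days = Mar 26, 2002.

Tuesday, March 26, 2002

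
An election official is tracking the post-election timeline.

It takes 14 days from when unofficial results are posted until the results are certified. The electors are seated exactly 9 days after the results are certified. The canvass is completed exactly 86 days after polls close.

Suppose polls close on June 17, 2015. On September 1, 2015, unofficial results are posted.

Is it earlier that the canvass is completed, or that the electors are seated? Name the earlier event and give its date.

Polls close: Jun 17, 2015.
The canvass is completed: Jun 17, 2015 + 86 days = Sep 11, 2015.
Unofficial results are posted: Sep 1, 2015.
The results are certified: Sep 1, 2015 + 14 days = Sep 15, 2015.
The electors are seated: Sep 15, 2015 + 9 days = Sep 24, 2015.
Comparing: the canvass is completed on Sep 11, 2015 vs the electors are seated on Sep 24, 2015. Earlier: the canvass is completed.

The canvass is completed — September 11, 2015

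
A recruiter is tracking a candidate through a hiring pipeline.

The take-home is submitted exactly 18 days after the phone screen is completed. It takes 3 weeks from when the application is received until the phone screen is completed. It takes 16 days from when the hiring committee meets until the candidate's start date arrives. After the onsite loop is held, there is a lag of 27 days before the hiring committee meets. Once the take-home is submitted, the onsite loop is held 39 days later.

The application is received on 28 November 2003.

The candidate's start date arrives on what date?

The application is received: Nov 28, 2003.
The phone screen is completed: Nov 28, 2003 + 3 weeks = Dec 19, 2003.
The take-home is submitted: Dec 19, 2003 + 18 days = Jan 6, 2004.
The onsite loop is held: Jan 6, 2004 + 39 days = Feb 14, 2004.
The hiring committee meets: Feb 14, 2004 + 27 days = Mar 12, 2004.
The candidate's start date arrives: Mar 12, 2004 + 16 days = Mar 28, 2004.

28 March 2004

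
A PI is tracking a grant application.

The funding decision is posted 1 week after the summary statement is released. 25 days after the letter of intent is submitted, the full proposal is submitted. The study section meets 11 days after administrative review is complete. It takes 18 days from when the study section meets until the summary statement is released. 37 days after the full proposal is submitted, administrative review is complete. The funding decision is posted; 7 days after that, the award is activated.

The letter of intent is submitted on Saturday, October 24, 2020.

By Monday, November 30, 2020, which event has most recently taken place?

The full proposal is submitted

The letter of intent is submitted: Oct 24, 2020.
The full proposal is submitted: Oct 24, 2020 + 25 days = Nov 18, 2020.
Administrative review is complete: Nov 18, 2020 + 37 days = Dec 25, 2020.
The study section meets: Dec 25, 2020 + 11 days = Jan 5, 2021.
The summary statement is released: Jan 5, 2021 + 18 days = Jan 23, 2021.
The funding decision is posted: Jan 23, 2021 + 1 week = Jan 30, 2021.
The award is activated: Jan 30, 2021 + 7 days = Feb 6, 2021.
Nov 30, 2020 falls between when the full proposal is submitted (Nov 18, 2020) and when administrative review is complete (Dec 25, 2020).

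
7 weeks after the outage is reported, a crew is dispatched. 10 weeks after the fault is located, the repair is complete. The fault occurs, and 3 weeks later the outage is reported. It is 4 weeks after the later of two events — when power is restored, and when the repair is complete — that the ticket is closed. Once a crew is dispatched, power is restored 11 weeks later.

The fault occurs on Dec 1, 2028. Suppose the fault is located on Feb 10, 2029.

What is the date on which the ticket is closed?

May 25, 2029

The fault occurs: Dec 1, 2028.
The outage is reported: Dec 1, 2028 + 3 weeks = Dec 22, 2028.
A crew is dispatched: Dec 22, 2028 + 7 weeks = Feb 9, 2029.
Power is restored: Feb 9, 2029 + 11 weeks = Apr 27, 2029.
The fault is located: Feb 10, 2029.
The repair is complete: Feb 10, 2029 + 10 weeks = Apr 21, 2029.
Both prerequisites met — power is restored (Apr 27, 2029), the repair is complete (Apr 21, 2029); the later is Apr 27, 2029.
The ticket is closed: Apr 27, 2029 + 4 weeks = May 25, 2029.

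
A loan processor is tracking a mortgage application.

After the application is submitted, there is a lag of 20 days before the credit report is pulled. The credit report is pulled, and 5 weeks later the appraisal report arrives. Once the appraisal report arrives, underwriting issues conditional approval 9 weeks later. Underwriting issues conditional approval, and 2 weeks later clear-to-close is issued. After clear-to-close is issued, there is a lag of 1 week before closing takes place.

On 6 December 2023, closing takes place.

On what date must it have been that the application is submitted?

Closing takes place: Dec 6, 2023.
Clear-to-close is issued: Dec 6, 2023 − 1 week = Nov 29, 2023.
Underwriting issues conditional approval: Nov 29, 2023 − 2 weeks = Nov 15, 2023.
The appraisal report arrives: Nov 15, 2023 − 9 weeks = Sep 13, 2023.
The credit report is pulled: Sep 13, 2023 − 5 weeks = Aug 9, 2023.
The application is submitted: Aug 9, 2023 − 20 days = Jul 20, 2023.

20 July 2023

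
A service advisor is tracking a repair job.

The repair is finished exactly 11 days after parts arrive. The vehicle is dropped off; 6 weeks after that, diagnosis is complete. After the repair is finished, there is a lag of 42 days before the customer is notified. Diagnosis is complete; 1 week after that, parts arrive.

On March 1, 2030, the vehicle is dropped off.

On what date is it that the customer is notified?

June 11, 2030

The vehicle is dropped off: Mar 1, 2030.
Diagnosis is complete: Mar 1, 2030 + 6 weeks = Apr 12, 2030.
Parts arrive: Apr 12, 2030 + 1 week = Apr 19, 2030.
The repair is finished: Apr 19, 2030 + 11 days = Apr 30, 2030.
The customer is notified: Apr 30, 2030 + 42 days = Jun 11, 2030.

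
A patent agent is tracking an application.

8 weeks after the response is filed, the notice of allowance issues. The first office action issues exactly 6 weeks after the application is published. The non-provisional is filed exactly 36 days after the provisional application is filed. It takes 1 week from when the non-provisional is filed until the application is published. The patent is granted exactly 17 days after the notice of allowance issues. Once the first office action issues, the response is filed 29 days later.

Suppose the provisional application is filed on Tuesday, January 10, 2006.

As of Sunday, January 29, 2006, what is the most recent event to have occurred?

The provisional application is filed: Jan 10, 2006.
The non-provisional is filed: Jan 10, 2006 + 36 days = Feb 15, 2006.
The application is published: Feb 15, 2006 + 1 week = Feb 22, 2006.
The first office action issues: Feb 22, 2006 + 6 weeks = Apr 5, 2006.
The response is filed: Apr 5, 2006 + 29 days = May 4, 2006.
The notice of allowance issues: May 4, 2006 + 8 weeks = Jun 29, 2006.
The patent is granted: Jun 29, 2006 + 17 days = Jul 16, 2006.
Jan 29, 2006 falls between when the provisional application is filed (Jan 10, 2006) and when the non-provisional is filed (Feb 15, 2006).

The provisional application is filed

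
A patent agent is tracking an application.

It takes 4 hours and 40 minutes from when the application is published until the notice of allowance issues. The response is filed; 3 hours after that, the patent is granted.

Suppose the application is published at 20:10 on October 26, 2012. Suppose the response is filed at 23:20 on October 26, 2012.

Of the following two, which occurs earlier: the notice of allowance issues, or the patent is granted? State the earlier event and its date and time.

The notice of allowance issues — 00:50 on October 27, 2012

The application is published: 20:10 Oct 26, 2012.
The notice of allowance issues: 20:10 Oct 26, 2012 + 4h40m = 00:50 Oct 27, 2012.
The response is filed: 23:20 Oct 26, 2012.
The patent is granted: 23:20 Oct 26, 2012 + 3h = 02:20 Oct 27, 2012.
Comparing: the notice of allowance issues at 00:50 Oct 27, 2012 vs the patent is granted at 02:20 Oct 27, 2012. Earlier: the notice of allowance issues.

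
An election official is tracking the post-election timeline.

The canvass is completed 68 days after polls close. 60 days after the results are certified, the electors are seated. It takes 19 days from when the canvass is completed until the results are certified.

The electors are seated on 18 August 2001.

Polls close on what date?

24 March 2001

The electors are seated: Aug 18, 2001.
The results are certified: Aug 18, 2001 − 60 days = Jun 19, 2001.
The canvass is completed: Jun 19, 2001 − 19 days = May 31, 2001.
Polls close: May 31, 2001 − 68 days = Mar 24, 2001.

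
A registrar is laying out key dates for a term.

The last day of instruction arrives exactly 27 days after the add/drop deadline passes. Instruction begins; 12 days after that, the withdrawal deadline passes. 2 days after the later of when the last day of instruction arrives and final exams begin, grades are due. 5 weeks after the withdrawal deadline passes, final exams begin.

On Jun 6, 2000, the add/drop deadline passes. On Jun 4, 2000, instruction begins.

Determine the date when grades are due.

The add/drop deadline passes: Jun 6, 2000.
The last day of instruction arrives: Jun 6, 2000 + 27 days = Jul 3, 2000.
Instruction begins: Jun 4, 2000.
The withdrawal deadline passes: Jun 4, 2000 + 12 days = Jun 16, 2000.
Final exams begin: Jun 16, 2000 + 5 weeks = Jul 21, 2000.
Both prerequisites met — the last day of instruction arrives (Jul 3, 2000), final exams begin (Jul 21, 2000); the later is Jul 21, 2000.
Grades are due: Jul 21, 2000 + 2 days = Jul 23, 2000.

Jul 23, 2000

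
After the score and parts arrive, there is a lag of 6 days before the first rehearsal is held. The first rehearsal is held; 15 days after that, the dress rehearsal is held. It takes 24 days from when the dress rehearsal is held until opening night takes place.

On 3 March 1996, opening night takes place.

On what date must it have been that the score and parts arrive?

18 January 1996

Opening night takes place: Mar 3, 1996.
The dress rehearsal is held: Mar 3, 1996 − 24 days = Feb 8, 1996.
The first rehearsal is held: Feb 8, 1996 − 15 days = Jan 24, 1996.
The score and parts arrive: Jan 24, 1996 − 6 days = Jan 18, 1996.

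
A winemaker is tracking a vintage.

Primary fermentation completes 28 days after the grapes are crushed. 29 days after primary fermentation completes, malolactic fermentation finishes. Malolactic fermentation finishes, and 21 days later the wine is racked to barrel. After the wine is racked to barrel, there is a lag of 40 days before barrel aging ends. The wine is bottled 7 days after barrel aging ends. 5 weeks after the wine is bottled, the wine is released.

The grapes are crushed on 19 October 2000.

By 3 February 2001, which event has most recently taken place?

The wine is racked to barrel

The grapes are crushed: Oct 19, 2000.
Primary fermentation completes: Oct 19, 2000 + 28 days = Nov 16, 2000.
Malolactic fermentation finishes: Nov 16, 2000 + 29 days = Dec 15, 2000.
The wine is racked to barrel: Dec 15, 2000 + 21 days = Jan 5, 2001.
Barrel aging ends: Jan 5, 2001 + 40 days = Feb 14, 2001.
The wine is bottled: Feb 14, 2001 + 7 days = Feb 21, 2001.
The wine is released: Feb 21, 2001 + 5 weeks = Mar 28, 2001.
Feb 3, 2001 falls between when the wine is racked to barrel (Jan 5, 2001) and when barrel aging ends (Feb 14, 2001).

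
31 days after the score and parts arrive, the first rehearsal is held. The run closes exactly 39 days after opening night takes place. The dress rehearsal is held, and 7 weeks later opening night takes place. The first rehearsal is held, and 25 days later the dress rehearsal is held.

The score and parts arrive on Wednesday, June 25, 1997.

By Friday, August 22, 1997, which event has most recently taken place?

The dress rehearsal is held

The score and parts arrive: Jun 25, 1997.
The first rehearsal is held: Jun 25, 1997 + 31 days = Jul 26, 1997.
The dress rehearsal is held: Jul 26, 1997 + 25 days = Aug 20, 1997.
Opening night takes place: Aug 20, 1997 + 7 weeks = Oct 8, 1997.
The run closes: Oct 8, 1997 + 39 days = Nov 16, 1997.
Aug 22, 1997 falls between when the dress rehearsal is held (Aug 20, 1997) and when opening night takes place (Oct 8, 1997).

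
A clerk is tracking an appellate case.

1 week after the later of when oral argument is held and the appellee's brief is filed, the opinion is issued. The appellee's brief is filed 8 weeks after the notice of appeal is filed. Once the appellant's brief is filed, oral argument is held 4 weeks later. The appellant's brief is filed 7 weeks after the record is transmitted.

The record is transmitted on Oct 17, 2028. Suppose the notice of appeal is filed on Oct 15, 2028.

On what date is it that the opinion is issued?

The record is transmitted: Oct 17, 2028.
The appellant's brief is filed: Oct 17, 2028 + 7 weeks = Dec 5, 2028.
Oral argument is held: Dec 5, 2028 + 4 weeks = Jan 2, 2029.
The notice of appeal is filed: Oct 15, 2028.
The appellee's brief is filed: Oct 15, 2028 + 8 weeks = Dec 10, 2028.
Both prerequisites met — oral argument is held (Jan 2, 2029), the appellee's brief is filed (Dec 10, 2028); the later is Jan 2, 2029.
The opinion is issued: Jan 2, 2029 + 1 week = Jan 9, 2029.

Jan 9, 2029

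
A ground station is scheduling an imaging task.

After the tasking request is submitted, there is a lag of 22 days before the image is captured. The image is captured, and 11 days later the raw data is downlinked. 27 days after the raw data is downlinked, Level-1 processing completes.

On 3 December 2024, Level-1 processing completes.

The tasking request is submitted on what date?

4 October 2024

Level-1 processing completes: Dec 3, 2024.
The raw data is downlinked: Dec 3, 2024 − 27 days = Nov 6, 2024.
The image is captured: Nov 6, 2024 − 11 days = Oct 26, 2024.
The tasking request is submitted: Oct 26, 2024 − 22 days = Oct 4, 2024.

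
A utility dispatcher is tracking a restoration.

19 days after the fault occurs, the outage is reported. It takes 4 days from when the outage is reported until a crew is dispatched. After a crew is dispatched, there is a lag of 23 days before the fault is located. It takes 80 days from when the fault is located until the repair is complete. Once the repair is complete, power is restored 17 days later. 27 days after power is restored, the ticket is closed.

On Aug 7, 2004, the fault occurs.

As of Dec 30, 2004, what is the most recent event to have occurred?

The fault occurs: Aug 7, 2004.
The outage is reported: Aug 7, 2004 + 19 days = Aug 26, 2004.
A crew is dispatched: Aug 26, 2004 + 4 days = Aug 30, 2004.
The fault is located: Aug 30, 2004 + 23 days = Sep 22, 2004.
The repair is complete: Sep 22, 2004 + 80 days = Dec 11, 2004.
Power is restored: Dec 11, 2004 + 17 days = Dec 28, 2004.
The ticket is closed: Dec 28, 2004 + 27 days = Jan 24, 2005.
Dec 30, 2004 falls between when power is restored (Dec 28, 2004) and when the ticket is closed (Jan 24, 2005).

Power is restored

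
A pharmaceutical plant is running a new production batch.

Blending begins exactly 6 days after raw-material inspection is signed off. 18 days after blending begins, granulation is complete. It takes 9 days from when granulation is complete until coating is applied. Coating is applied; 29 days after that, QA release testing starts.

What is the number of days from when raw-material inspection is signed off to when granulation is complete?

24 days

Causal path: raw-material inspection is signed off → blending begins → granulation is complete.
Total delay along the path: 6 + 18 = 24 days.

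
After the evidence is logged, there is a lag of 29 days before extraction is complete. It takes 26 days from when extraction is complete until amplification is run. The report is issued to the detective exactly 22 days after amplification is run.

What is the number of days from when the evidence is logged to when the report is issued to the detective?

77 days

Causal path: the evidence is logged → extraction is complete → amplification is run → the report is issued to the detective.
Total delay along the path: 29 + 26 + 22 = 77 days.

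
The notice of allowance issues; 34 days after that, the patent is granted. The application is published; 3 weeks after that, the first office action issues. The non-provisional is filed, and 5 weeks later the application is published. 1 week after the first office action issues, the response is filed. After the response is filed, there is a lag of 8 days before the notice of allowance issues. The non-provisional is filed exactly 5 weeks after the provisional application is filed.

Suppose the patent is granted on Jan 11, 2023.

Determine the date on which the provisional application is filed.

Aug 24, 2022

The patent is granted: Jan 11, 2023.
The notice of allowance issues: Jan 11, 2023 − 34 days = Dec 8, 2022.
The response is filed: Dec 8, 2022 − 8 days = Nov 30, 2022.
The first office action issues: Nov 30, 2022 − 1 week = Nov 23, 2022.
The application is published: Nov 23, 2022 − 3 weeks = Nov 2, 2022.
The non-provisional is filed: Nov 2, 2022 − 5 weeks = Sep 28, 2022.
The provisional application is filed: Sep 28, 2022 − 5 weeks = Aug 24, 2022.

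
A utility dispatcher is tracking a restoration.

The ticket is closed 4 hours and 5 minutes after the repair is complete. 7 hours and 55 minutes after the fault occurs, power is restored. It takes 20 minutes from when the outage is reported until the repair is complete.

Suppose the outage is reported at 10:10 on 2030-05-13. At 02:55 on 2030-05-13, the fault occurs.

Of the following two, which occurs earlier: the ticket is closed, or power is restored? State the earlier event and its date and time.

Power is restored — 10:50 on 2030-05-13

The outage is reported: 10:10 May 13, 2030.
The repair is complete: 10:10 May 13, 2030 + 20m = 10:30 May 13, 2030.
The ticket is closed: 10:30 May 13, 2030 + 4h05m = 14:35 May 13, 2030.
The fault occurs: 02:55 May 13, 2030.
Power is restored: 02:55 May 13, 2030 + 7h55m = 10:50 May 13, 2030.
Comparing: the ticket is closed at 14:35 May 13, 2030 vs power is restored at 10:50 May 13, 2030. Earlier: power is restored.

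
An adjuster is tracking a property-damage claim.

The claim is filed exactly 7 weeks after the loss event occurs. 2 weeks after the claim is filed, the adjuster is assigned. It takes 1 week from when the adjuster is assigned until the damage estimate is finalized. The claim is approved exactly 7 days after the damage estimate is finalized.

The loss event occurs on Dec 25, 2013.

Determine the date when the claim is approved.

Mar 12, 2014

The loss event occurs: Dec 25, 2013.
The claim is filed: Dec 25, 2013 + 7 weeks = Feb 12, 2014.
The adjuster is assigned: Feb 12, 2014 + 2 weeks = Feb 26, 2014.
The damage estimate is finalized: Feb 26, 2014 + 1 week = Mar 5, 2014.
The claim is approved: Mar 5, 2014 + 7 days = Mar 12, 2014.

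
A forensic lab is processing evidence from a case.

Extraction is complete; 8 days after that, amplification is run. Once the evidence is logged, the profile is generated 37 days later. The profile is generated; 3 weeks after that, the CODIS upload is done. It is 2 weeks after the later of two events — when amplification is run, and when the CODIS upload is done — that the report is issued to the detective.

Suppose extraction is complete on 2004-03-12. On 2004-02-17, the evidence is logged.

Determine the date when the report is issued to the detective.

Extraction is complete: Mar 12, 2004.
Amplification is run: Mar 12, 2004 + 8 days = Mar 20, 2004.
The evidence is logged: Feb 17, 2004.
The profile is generated: Feb 17, 2004 + 37 days = Mar 25, 2004.
The CODIS upload is done: Mar 25, 2004 + 3 weeks = Apr 15, 2004.
Both prerequisites met — amplification is run (Mar 20, 2004), the CODIS upload is done (Apr 15, 2004); the later is Apr 15, 2004.
The report is issued to the detective: Apr 15, 2004 + 2 weeks = Apr 29, 2004.

2004-04-29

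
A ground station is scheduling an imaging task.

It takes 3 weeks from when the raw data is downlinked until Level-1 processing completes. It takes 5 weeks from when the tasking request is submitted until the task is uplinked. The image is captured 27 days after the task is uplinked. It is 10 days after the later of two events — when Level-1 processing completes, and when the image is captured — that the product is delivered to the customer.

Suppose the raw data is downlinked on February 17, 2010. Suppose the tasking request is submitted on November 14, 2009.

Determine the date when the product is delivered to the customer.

The raw data is downlinked: Feb 17, 2010.
Level-1 processing completes: Feb 17, 2010 + 3 weeks = Mar 10, 2010.
The tasking request is submitted: Nov 14, 2009.
The task is uplinked: Nov 14, 2009 + 5 weeks = Dec 19, 2009.
The image is captured: Dec 19, 2009 + 27 days = Jan 15, 2010.
Both prerequisites met — Level-1 processing completes (Mar 10, 2010), the image is captured (Jan 15, 2010); the later is Mar 10, 2010.
The product is delivered to the customer: Mar 10, 2010 + 10 days = Mar 20, 2010.

March 20, 2010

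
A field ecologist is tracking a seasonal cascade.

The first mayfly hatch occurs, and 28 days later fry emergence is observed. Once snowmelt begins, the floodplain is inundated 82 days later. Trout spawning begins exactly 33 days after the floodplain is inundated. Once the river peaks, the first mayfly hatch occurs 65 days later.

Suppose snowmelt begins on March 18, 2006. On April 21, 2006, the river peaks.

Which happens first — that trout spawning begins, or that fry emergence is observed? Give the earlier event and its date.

Snowmelt begins: Mar 18, 2006.
The floodplain is inundated: Mar 18, 2006 + 82 days = Jun 8, 2006.
Trout spawning begins: Jun 8, 2006 + 33 days = Jul 11, 2006.
The river peaks: Apr 21, 2006.
The first mayfly hatch occurs: Apr 21, 2006 + 65 days = Jun 25, 2006.
Fry emergence is observed: Jun 25, 2006 + 28 days = Jul 23, 2006.
Comparing: trout spawning begins on Jul 11, 2006 vs fry emergence is observed on Jul 23, 2006. Earlier: trout spawning begins.

Trout spawning begins — July 11, 2006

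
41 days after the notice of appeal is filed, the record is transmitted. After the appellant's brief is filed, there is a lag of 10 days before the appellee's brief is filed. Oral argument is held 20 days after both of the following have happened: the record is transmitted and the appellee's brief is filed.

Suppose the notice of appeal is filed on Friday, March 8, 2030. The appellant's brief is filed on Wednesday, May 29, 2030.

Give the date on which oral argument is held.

Friday, June 28, 2030

The notice of appeal is filed: Mar 8, 2030.
The record is transmitted: Mar 8, 2030 + 41 days = Apr 18, 2030.
The appellant's brief is filed: May 29, 2030.
The appellee's brief is filed: May 29, 2030 + 10 days = Jun 8, 2030.
Both prerequisites met — the record is transmitted (Apr 18, 2030), the appellee's brief is filed (Jun 8, 2030); the later is Jun 8, 2030.
Oral argument is held: Jun 8, 2030 + 20 days = Jun 28, 2030.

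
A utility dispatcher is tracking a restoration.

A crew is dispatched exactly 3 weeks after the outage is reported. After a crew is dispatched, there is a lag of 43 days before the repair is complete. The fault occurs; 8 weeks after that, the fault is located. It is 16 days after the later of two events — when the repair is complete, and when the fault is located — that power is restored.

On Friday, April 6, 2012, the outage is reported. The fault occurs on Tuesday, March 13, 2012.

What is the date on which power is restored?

The outage is reported: Apr 6, 2012.
A crew is dispatched: Apr 6, 2012 + 3 weeks = Apr 27, 2012.
The repair is complete: Apr 27, 2012 + 43 days = Jun 9, 2012.
The fault occurs: Mar 13, 2012.
The fault is located: Mar 13, 2012 + 8 weeks = May 8, 2012.
Both prerequisites met — the repair is complete (Jun 9, 2012), the fault is located (May 8, 2012); the later is Jun 9, 2012.
Power is restored: Jun 9, 2012 + 16 days = Jun 25, 2012.

Monday, June 25, 2012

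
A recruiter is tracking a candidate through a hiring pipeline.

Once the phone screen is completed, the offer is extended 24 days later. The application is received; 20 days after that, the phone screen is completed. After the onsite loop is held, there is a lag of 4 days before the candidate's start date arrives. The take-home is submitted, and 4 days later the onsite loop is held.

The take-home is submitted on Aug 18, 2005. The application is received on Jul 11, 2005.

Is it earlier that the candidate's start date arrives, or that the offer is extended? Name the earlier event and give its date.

The offer is extended — Aug 24, 2005

The take-home is submitted: Aug 18, 2005.
The onsite loop is held: Aug 18, 2005 + 4 days = Aug 22, 2005.
The candidate's start date arrives: Aug 22, 2005 + 4 days = Aug 26, 2005.
The application is received: Jul 11, 2005.
The phone screen is completed: Jul 11, 2005 + 20 days = Jul 31, 2005.
The offer is extended: Jul 31, 2005 + 24 days = Aug 24, 2005.
Comparing: the candidate's start date arrives on Aug 26, 2005 vs the offer is extended on Aug 24, 2005. Earlier: the offer is extended.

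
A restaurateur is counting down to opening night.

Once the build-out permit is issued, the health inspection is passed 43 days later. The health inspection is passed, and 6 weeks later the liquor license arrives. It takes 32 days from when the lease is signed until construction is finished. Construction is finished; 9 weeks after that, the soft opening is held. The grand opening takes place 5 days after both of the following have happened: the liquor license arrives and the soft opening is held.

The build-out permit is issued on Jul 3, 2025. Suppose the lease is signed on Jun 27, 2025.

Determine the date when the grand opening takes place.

The build-out permit is issued: Jul 3, 2025.
The health inspection is passed: Jul 3, 2025 + 43 days = Aug 15, 2025.
The liquor license arrives: Aug 15, 2025 + 6 weeks = Sep 26, 2025.
The lease is signed: Jun 27, 2025.
Construction is finished: Jun 27, 2025 + 32 days = Jul 29, 2025.
The soft opening is held: Jul 29, 2025 + 9 weeks = Sep 30, 2025.
Both prerequisites met — the liquor license arrives (Sep 26, 2025), the soft opening is held (Sep 30, 2025); the later is Sep 30, 2025.
The grand opening takes place: Sep 30, 2025 + 5 days = Oct 5, 2025.

Oct 5, 2025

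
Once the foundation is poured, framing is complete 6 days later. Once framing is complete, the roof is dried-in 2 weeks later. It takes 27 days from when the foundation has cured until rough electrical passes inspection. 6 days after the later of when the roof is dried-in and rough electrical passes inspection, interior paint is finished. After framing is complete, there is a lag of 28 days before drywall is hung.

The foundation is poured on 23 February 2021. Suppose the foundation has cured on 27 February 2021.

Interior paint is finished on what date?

The foundation is poured: Feb 23, 2021.
Framing is complete: Feb 23, 2021 + 6 days = Mar 1, 2021.
The roof is dried-in: Mar 1, 2021 + 2 weeks = Mar 15, 2021.
The foundation has cured: Feb 27, 2021.
Rough electrical passes inspection: Feb 27, 2021 + 27 days = Mar 26, 2021.
Both prerequisites met — the roof is dried-in (Mar 15, 2021), rough electrical passes inspection (Mar 26, 2021); the later is Mar 26, 2021.
Interior paint is finished: Mar 26, 2021 + 6 days = Apr 1, 2021.

1 April 2021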